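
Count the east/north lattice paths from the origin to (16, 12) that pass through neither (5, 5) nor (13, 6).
Number of paths = 20313531

Inclusion–exclusion. Total paths: C(28, 16) = 30421755. Through P₁: C(10, 5)·C(18, 11) = 8019648. Through P₂: C(19, 13)·C(9, 3) = 2279088. Since P₁ is strictly southwest of P₂, a monotone path through both must visit P₁ then P₂; paths through both = C(10, 5)·C(9, 8)·C(9, 3) = 190512. Avoid both = 30421755 − 8019648 − 2279088 + 190512 = 20313531.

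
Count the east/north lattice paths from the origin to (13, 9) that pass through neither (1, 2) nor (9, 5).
Number of paths = 240766

Inclusion–exclusion. Total paths: C(22, 13) = 497420. Through P₁: C(3, 1)·C(19, 12) = 151164. Through P₂: C(14, 9)·C(8, 4) = 140140. Since P₁ is strictly southwest of P₂, a monotone path through both must visit P₁ then P₂; paths through both = C(3, 1)·C(11, 8)·C(8, 4) = 34650. Avoid both = 497420 − 151164 − 140140 + 34650 = 240766.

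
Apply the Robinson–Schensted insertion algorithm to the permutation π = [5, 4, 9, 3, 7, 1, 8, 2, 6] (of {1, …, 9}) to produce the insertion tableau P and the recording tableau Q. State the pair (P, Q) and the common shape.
P = [1, 2, 6] / [3, 7, 8] / [4, 9] / [5];  Q = [1, 3, 7] / [2, 5, 9] / [4, 8] / [6];  common shape = (3, 3, 2, 1)

Row-insert the values π_1, π_2, … into P one at a time, bumping the leftmost entry strictly greater than the inserted value down to the next row. The recording tableau Q records, in position (i, j), the step at which that cell was added to P.
  Insert 5 (step 1): P = [5];  Q = [1]
  Insert 4 (step 2): P = [4] / [5];  Q = [1] / [2]
  Insert 9 (step 3): P = [4, 9] / [5];  Q = [1, 3] / [2]
  Insert 3 (step 4): P = [3, 9] / [4] / [5];  Q = [1, 3] / [2] / [4]
  Insert 7 (step 5): P = [3, 7] / [4, 9] / [5];  Q = [1, 3] / [2, 5] / [4]
  Insert 1 (step 6): P = [1, 7] / [3, 9] / [4] / [5];  Q = [1, 3] / [2, 5] / [4] / [6]
  Insert 8 (step 7): P = [1, 7, 8] / [3, 9] / [4] / [5];  Q = [1, 3, 7] / [2, 5] / [4] / [6]
  Insert 2 (step 8): P = [1, 2, 8] / [3, 7] / [4, 9] / [5];  Q = [1, 3, 7] / [2, 5] / [4, 8] / [6]
  Insert 6 (step 9): P = [1, 2, 6] / [3, 7, 8] / [4, 9] / [5];  Q = [1, 3, 7] / [2, 5, 9] / [4, 8] / [6]
Final shape: (3, 3, 2, 1).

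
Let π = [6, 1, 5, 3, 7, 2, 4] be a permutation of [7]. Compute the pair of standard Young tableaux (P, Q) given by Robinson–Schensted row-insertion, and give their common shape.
P = [1, 2, 4] / [3, 7] / [5] / [6];  Q = [1, 3, 5] / [2, 7] / [4] / [6];  common shape = (3, 2, 1, 1)

Row-insert the values π_1, π_2, … into P one at a time, bumping the leftmost entry strictly greater than the inserted value down to the next row. The recording tableau Q records, in position (i, j), the step at which that cell was added to P.
  Insert 6 (step 1): P = [6];  Q = [1]
  Insert 1 (step 2): P = [1] / [6];  Q = [1] / [2]
  Insert 5 (step 3): P = [1, 5] / [6];  Q = [1, 3] / [2]
  Insert 3 (step 4): P = [1, 3] / [5] / [6];  Q = [1, 3] / [2] / [4]
  Insert 7 (step 5): P = [1, 3, 7] / [5] / [6];  Q = [1, 3, 5] / [2] / [4]
  Insert 2 (step 6): P = [1, 2, 7] / [3] / [5] / [6];  Q = [1, 3, 5] / [2] / [4] / [6]
  Insert 4 (step 7): P = [1, 2, 4] / [3, 7] / [5] / [6];  Q = [1, 3, 5] / [2, 7] / [4] / [6]
Final shape: (3, 2, 1, 1).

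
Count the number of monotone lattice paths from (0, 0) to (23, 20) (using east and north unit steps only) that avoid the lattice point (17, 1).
Number of paths = 960563730420

Total paths from (0, 0) to (23, 20): C(43, 23) = 960566918220. Paths through (17, 1): (paths (0, 0) → (17, 1)) × (paths (17, 1) → (23, 20)) = C(18, 17) · C(25, 6) = 18 · 177100 = 3187800. Avoidance count = 960566918220 − 3187800 = 960563730420.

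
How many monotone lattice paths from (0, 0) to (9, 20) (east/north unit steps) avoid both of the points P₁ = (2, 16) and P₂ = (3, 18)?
Number of paths = 9940127

Inclusion–exclusion. Total paths: C(29, 9) = 10015005. Through P₁: C(18, 2)·C(11, 7) = 50490. Through P₂: C(21, 3)·C(8, 6) = 37240. Since P₁ is strictly southwest of P₂, a monotone path through both must visit P₁ then P₂; paths through both = C(18, 2)·C(3, 1)·C(8, 6) = 12852. Avoid both = 10015005 − 50490 − 37240 + 12852 = 9940127.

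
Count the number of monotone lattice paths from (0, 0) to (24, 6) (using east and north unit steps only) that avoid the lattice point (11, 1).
Number of paths = 490959

Total paths from (0, 0) to (24, 6): C(30, 24) = 593775. Paths through (11, 1): (paths (0, 0) → (11, 1)) × (paths (11, 1) → (24, 6)) = C(12, 11) · C(18, 13) = 12 · 8568 = 102816. Avoidance count = 593775 − 102816 = 490959.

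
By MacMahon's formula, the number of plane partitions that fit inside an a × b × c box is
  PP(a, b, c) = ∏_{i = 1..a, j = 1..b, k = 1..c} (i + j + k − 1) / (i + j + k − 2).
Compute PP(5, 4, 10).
PP(5, 4, 10) = 98561919456

Evaluate the triple product over i = 1..5, j = 1..4, k = 1..10. The factors are (2/1) · (3/2) · (4/3) · (5/4) · (6/5) · (7/6) · (8/7) · (9/8) · … (200 factors total). The numerators and denominators telescope so the product is an integer; carrying out the multiplication exactly gives PP(5, 4, 10) = 98561919456.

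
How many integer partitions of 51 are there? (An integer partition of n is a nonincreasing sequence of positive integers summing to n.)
p(51) = 239943

Compute p(n) via the recurrence p(n, m) = p(n, m−1) + p(n−m, m), where p(n, m) counts partitions of n with all parts ≤ m and p(n) = p(n, n). The base cases are p(0, m) = 1 and p(n, 0) = 0 for n > 0. Filling the table yields p(51) = 239943. (Euler's pentagonal recurrence is an alternative.)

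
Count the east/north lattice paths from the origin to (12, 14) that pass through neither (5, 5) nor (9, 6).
Number of paths = 6156895

Inclusion–exclusion. Total paths: C(26, 12) = 9657700. Through P₁: C(10, 5)·C(16, 7) = 2882880. Through P₂: C(15, 9)·C(11, 3) = 825825. Since P₁ is strictly southwest of P₂, a monotone path through both must visit P₁ then P₂; paths through both = C(10, 5)·C(5, 4)·C(11, 3) = 207900. Avoid both = 9657700 − 2882880 − 825825 + 207900 = 6156895.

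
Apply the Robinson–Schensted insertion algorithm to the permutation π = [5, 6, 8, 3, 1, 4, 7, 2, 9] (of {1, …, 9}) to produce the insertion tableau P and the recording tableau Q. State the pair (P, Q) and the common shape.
P = [1, 2, 7, 9] / [3, 4, 8] / [5, 6];  Q = [1, 2, 3, 9] / [4, 6, 7] / [5, 8];  common shape = (4, 3, 2)

Row-insert the values π_1, π_2, … into P one at a time, bumping the leftmost entry strictly greater than the inserted value down to the next row. The recording tableau Q records, in position (i, j), the step at which that cell was added to P.
  Insert 5 (step 1): P = [5];  Q = [1]
  Insert 6 (step 2): P = [5, 6];  Q = [1, 2]
  Insert 8 (step 3): P = [5, 6, 8];  Q = [1, 2, 3]
  Insert 3 (step 4): P = [3, 6, 8] / [5];  Q = [1, 2, 3] / [4]
  Insert 1 (step 5): P = [1, 6, 8] / [3] / [5];  Q = [1, 2, 3] / [4] / [5]
  Insert 4 (step 6): P = [1, 4, 8] / [3, 6] / [5];  Q = [1, 2, 3] / [4, 6] / [5]
  Insert 7 (step 7): P = [1, 4, 7] / [3, 6, 8] / [5];  Q = [1, 2, 3] / [4, 6, 7] / [5]
  Insert 2 (step 8): P = [1, 2, 7] / [3, 4, 8] / [5, 6];  Q = [1, 2, 3] / [4, 6, 7] / [5, 8]
  Insert 9 (step 9): P = [1, 2, 7, 9] / [3, 4, 8] / [5, 6];  Q = [1, 2, 3, 9] / [4, 6, 7] / [5, 8]
Final shape: (4, 3, 2).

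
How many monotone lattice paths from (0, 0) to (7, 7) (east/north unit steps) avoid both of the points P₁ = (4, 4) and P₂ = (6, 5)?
Number of paths = 1276

Inclusion–exclusion. Total paths: C(14, 7) = 3432. Through P₁: C(8, 4)·C(6, 3) = 1400. Through P₂: C(11, 6)·C(3, 1) = 1386. Since P₁ is strictly southwest of P₂, a monotone path through both must visit P₁ then P₂; paths through both = C(8, 4)·C(3, 2)·C(3, 1) = 630. Avoid both = 3432 − 1400 − 1386 + 630 = 1276.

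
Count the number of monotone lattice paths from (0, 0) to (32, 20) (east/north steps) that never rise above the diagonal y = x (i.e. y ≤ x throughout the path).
Number of paths = 49634247352235

By the reflection principle (André's argument), the number of monotone paths to (32, 20) with n ≤ m that never go above y = x is C(52, 32) − C(52, 33) = 125994627894135 − 76360380541900 = 49634247352235.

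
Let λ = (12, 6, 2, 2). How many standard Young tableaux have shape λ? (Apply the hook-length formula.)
# SYT of shape (12, 6, 2, 2) = 58198140

Hook-length formula: f^λ = n! / Π hook(c), product over all cells c of the Young diagram. For λ = (12, 6, 2, 2), n = 22 boxes. Hook lengths by row (left-to-right, top-to-bottom): [15, 14, 11, 10, 9, 8, 6, 5, 4, 3, 2, 1]; [8, 7, 4, 3, 2, 1]; [3, 2]; [2, 1]. Product of hooks = 19313344512000. So f^λ = 22! / 19313344512000 = 1124000727777607680000 / 19313344512000 = 58198140.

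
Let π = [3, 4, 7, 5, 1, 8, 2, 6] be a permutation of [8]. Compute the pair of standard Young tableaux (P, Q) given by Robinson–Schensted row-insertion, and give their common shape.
P = [1, 2, 5, 6] / [3, 4, 8] / [7];  Q = [1, 2, 3, 6] / [4, 7, 8] / [5];  common shape = (4, 3, 1)

Row-insert the values π_1, π_2, … into P one at a time, bumping the leftmost entry strictly greater than the inserted value down to the next row. The recording tableau Q records, in position (i, j), the step at which that cell was added to P.
  Insert 3 (step 1): P = [3];  Q = [1]
  Insert 4 (step 2): P = [3, 4];  Q = [1, 2]
  Insert 7 (step 3): P = [3, 4, 7];  Q = [1, 2, 3]
  Insert 5 (step 4): P = [3, 4, 5] / [7];  Q = [1, 2, 3] / [4]
  Insert 1 (step 5): P = [1, 4, 5] / [3] / [7];  Q = [1, 2, 3] / [4] / [5]
  Insert 8 (step 6): P = [1, 4, 5, 8] / [3] / [7];  Q = [1, 2, 3, 6] / [4] / [5]
  Insert 2 (step 7): P = [1, 2, 5, 8] / [3, 4] / [7];  Q = [1, 2, 3, 6] / [4, 7] / [5]
  Insert 6 (step 8): P = [1, 2, 5, 6] / [3, 4, 8] / [7];  Q = [1, 2, 3, 6] / [4, 7, 8] / [5]
Final shape: (4, 3, 1).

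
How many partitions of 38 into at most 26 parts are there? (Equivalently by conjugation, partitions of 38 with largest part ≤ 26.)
p(38, parts ≤ 26) = 25820

Use the recurrence p(n, m) = p(n, m−1) + p(n−m, m): either the largest part is < m (count p(n, m−1)) or the largest part is exactly m (remove one copy of m, count p(n−m, m)). With p(0, ·) = 1 this gives p(38, parts ≤ 26) = 25820. (By conjugating Young diagrams, this also counts partitions of 38 into at most 26 parts.)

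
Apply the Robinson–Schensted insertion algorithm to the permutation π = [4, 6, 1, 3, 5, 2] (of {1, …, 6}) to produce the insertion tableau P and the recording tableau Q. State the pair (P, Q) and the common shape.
P = [1, 2, 5] / [3, 6] / [4];  Q = [1, 2, 5] / [3, 4] / [6];  common shape = (3, 2, 1)

Row-insert the values π_1, π_2, … into P one at a time, bumping the leftmost entry strictly greater than the inserted value down to the next row. The recording tableau Q records, in position (i, j), the step at which that cell was added to P.
  Insert 4 (step 1): P = [4];  Q = [1]
  Insert 6 (step 2): P = [4, 6];  Q = [1, 2]
  Insert 1 (step 3): P = [1, 6] / [4];  Q = [1, 2] / [3]
  Insert 3 (step 4): P = [1, 3] / [4, 6];  Q = [1, 2] / [3, 4]
  Insert 5 (step 5): P = [1, 3, 5] / [4, 6];  Q = [1, 2, 5] / [3, 4]
  Insert 2 (step 6): P = [1, 2, 5] / [3, 6] / [4];  Q = [1, 2, 5] / [3, 4] / [6]
Final shape: (3, 2, 1).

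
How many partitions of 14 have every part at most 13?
p(14, parts ≤ 13) = 134

Partitions of 14 with all parts ≤ 13: 13+1, 12+2, 12+1+1, 11+3, 11+2+1, 11+1+1+1, 10+4, 10+3+1, 10+2+2, 10+2+1+1, 10+1+1+1+1, 9+5, 9+4+1, 9+3+2, 9+3+1+1, 9+2+2+1, 9+2+1+1+1, 9+1+1+1+1+1, 8+6, 8+5+1, 8+4+2, 8+4+1+1, 8+3+3, 8+3+2+1, 8+3+1+1+1, 8+2+2+2, 8+2+2+1+1, 8+2+1+1+1+1, 8+1+1+1+1+1+1, 7+7, … (134 total). Count = 134.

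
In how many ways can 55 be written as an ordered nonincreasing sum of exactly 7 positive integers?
p(55, 7 parts) = 14950

Partitions of n into exactly k parts are in bijection with partitions of n − k into at most k parts (subtract 1 from each part). So p(55, exactly 7) = p(48, parts ≤ 7). Computing via the recurrence p(m, j) = p(m, j−1) + p(m−j, j) gives 14950.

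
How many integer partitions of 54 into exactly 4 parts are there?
p(54, 4 parts) = 1154

Partitions of n into exactly k parts are in bijection with partitions of n − k into at most k parts (subtract 1 from each part). So p(54, exactly 4) = p(50, parts ≤ 4). Computing via the recurrence p(m, j) = p(m, j−1) + p(m−j, j) gives 1154.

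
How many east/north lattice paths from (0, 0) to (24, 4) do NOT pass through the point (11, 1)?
Number of paths = 13755

Total paths from (0, 0) to (24, 4): C(28, 24) = 20475. Paths through (11, 1): (paths (0, 0) → (11, 1)) × (paths (11, 1) → (24, 4)) = C(12, 11) · C(16, 13) = 12 · 560 = 6720. Avoidance count = 20475 − 6720 = 13755.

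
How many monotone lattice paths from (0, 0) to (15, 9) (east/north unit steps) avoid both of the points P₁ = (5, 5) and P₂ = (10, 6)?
Number of paths = 691476

Inclusion–exclusion. Total paths: C(24, 15) = 1307504. Through P₁: C(10, 5)·C(14, 10) = 252252. Through P₂: C(16, 10)·C(8, 5) = 448448. Since P₁ is strictly southwest of P₂, a monotone path through both must visit P₁ then P₂; paths through both = C(10, 5)·C(6, 5)·C(8, 5) = 84672. Avoid both = 1307504 − 252252 − 448448 + 84672 = 691476.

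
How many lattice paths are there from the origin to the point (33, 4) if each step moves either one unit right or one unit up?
Number of paths = 66045

A monotone lattice path from (0, 0) to (33, 4) consists of 33 east steps and 4 north steps in some order, so it is determined by which 33 of the 37 steps are east. The count is C(37, 33) = 66045.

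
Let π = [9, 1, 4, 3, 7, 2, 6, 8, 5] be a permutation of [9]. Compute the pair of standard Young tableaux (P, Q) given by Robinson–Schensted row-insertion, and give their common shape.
P = [1, 2, 5, 8] / [3, 6] / [4, 7] / [9];  Q = [1, 3, 5, 8] / [2, 7] / [4, 9] / [6];  common shape = (4, 2, 2, 1)

Row-insert the values π_1, π_2, … into P one at a time, bumping the leftmost entry strictly greater than the inserted value down to the next row. The recording tableau Q records, in position (i, j), the step at which that cell was added to P.
  Insert 9 (step 1): P = [9];  Q = [1]
  Insert 1 (step 2): P = [1] / [9];  Q = [1] / [2]
  Insert 4 (step 3): P = [1, 4] / [9];  Q = [1, 3] / [2]
  Insert 3 (step 4): P = [1, 3] / [4] / [9];  Q = [1, 3] / [2] / [4]
  Insert 7 (step 5): P = [1, 3, 7] / [4] / [9];  Q = [1, 3, 5] / [2] / [4]
  Insert 2 (step 6): P = [1, 2, 7] / [3] / [4] / [9];  Q = [1, 3, 5] / [2] / [4] / [6]
  Insert 6 (step 7): P = [1, 2, 6] / [3, 7] / [4] / [9];  Q = [1, 3, 5] / [2, 7] / [4] / [6]
  Insert 8 (step 8): P = [1, 2, 6, 8] / [3, 7] / [4] / [9];  Q = [1, 3, 5, 8] / [2, 7] / [4] / [6]
  Insert 5 (step 9): P = [1, 2, 5, 8] / [3, 6] / [4, 7] / [9];  Q = [1, 3, 5, 8] / [2, 7] / [4, 9] / [6]
Final shape: (4, 2, 2, 1).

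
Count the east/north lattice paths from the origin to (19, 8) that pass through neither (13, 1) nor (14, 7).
Number of paths = 1498959

Inclusion–exclusion. Total paths: C(27, 19) = 2220075. Through P₁: C(14, 13)·C(13, 6) = 24024. Through P₂: C(21, 14)·C(6, 5) = 697680. Since P₁ is strictly southwest of P₂, a monotone path through both must visit P₁ then P₂; paths through both = C(14, 13)·C(7, 1)·C(6, 5) = 588. Avoid both = 2220075 − 24024 − 697680 + 588 = 1498959.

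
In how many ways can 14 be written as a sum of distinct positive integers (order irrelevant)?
q(14) = 22

List partitions of 14 into distinct parts: 14, 13+1, 12+2, 11+3, 11+2+1, 10+4, 10+3+1, 9+5, 9+4+1, 9+3+2, 8+6, 8+5+1, 8+4+2, 8+3+2+1, 7+6+1, 7+5+2, 7+4+3, 7+4+2+1, 6+5+3, 6+5+2+1, 6+4+3+1, 5+4+3+2. There are q(14) = 22. (Euler: this equals the number of odd-part partitions of 14.)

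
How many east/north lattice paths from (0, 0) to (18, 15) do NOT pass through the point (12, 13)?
Number of paths = 891549920

Total paths from (0, 0) to (18, 15): C(33, 18) = 1037158320. Paths through (12, 13): (paths (0, 0) → (12, 13)) × (paths (12, 13) → (18, 15)) = C(25, 12) · C(8, 6) = 5200300 · 28 = 145608400. Avoidance count = 1037158320 − 145608400 = 891549920.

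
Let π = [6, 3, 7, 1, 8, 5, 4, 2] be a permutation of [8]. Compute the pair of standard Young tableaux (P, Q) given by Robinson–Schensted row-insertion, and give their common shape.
P = [1, 2, 8] / [3, 4] / [5, 7] / [6];  Q = [1, 3, 5] / [2, 6] / [4, 7] / [8];  common shape = (3, 2, 2, 1)

Row-insert the values π_1, π_2, … into P one at a time, bumping the leftmost entry strictly greater than the inserted value down to the next row. The recording tableau Q records, in position (i, j), the step at which that cell was added to P.
  Insert 6 (step 1): P = [6];  Q = [1]
  Insert 3 (step 2): P = [3] / [6];  Q = [1] / [2]
  Insert 7 (step 3): P = [3, 7] / [6];  Q = [1, 3] / [2]
  Insert 1 (step 4): P = [1, 7] / [3] / [6];  Q = [1, 3] / [2] / [4]
  Insert 8 (step 5): P = [1, 7, 8] / [3] / [6];  Q = [1, 3, 5] / [2] / [4]
  Insert 5 (step 6): P = [1, 5, 8] / [3, 7] / [6];  Q = [1, 3, 5] / [2, 6] / [4]
  Insert 4 (step 7): P = [1, 4, 8] / [3, 5] / [6, 7];  Q = [1, 3, 5] / [2, 6] / [4, 7]
  Insert 2 (step 8): P = [1, 2, 8] / [3, 4] / [5, 7] / [6];  Q = [1, 3, 5] / [2, 6] / [4, 7] / [8]
Final shape: (3, 2, 2, 1).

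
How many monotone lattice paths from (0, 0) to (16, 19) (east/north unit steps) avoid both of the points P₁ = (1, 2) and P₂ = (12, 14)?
Number of paths = 1656976074

Inclusion–exclusion. Total paths: C(35, 16) = 4059928950. Through P₁: C(3, 1)·C(32, 15) = 1697168160. Through P₂: C(26, 12)·C(9, 4) = 1216870200. Since P₁ is strictly southwest of P₂, a monotone path through both must visit P₁ then P₂; paths through both = C(3, 1)·C(23, 11)·C(9, 4) = 511085484. Avoid both = 4059928950 − 1697168160 − 1216870200 + 511085484 = 1656976074.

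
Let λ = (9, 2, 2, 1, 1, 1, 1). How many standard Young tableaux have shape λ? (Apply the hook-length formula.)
# SYT of shape (9, 2, 2, 1, 1, 1, 1) = 233376

Hook-length formula: f^λ = n! / Π hook(c), product over all cells c of the Young diagram. For λ = (9, 2, 2, 1, 1, 1, 1), n = 17 boxes. Hook lengths by row (left-to-right, top-to-bottom): [15, 10, 7, 6, 5, 4, 3, 2, 1]; [7, 2]; [6, 1]; [4]; [3]; [2]; [1]. Product of hooks = 1524096000. So f^λ = 17! / 1524096000 = 355687428096000 / 1524096000 = 233376.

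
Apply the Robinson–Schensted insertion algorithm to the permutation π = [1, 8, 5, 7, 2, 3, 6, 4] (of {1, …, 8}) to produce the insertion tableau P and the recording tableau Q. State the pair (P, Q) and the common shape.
P = [1, 2, 3, 4] / [5, 6] / [7] / [8];  Q = [1, 2, 4, 7] / [3, 6] / [5] / [8];  common shape = (4, 2, 1, 1)

Row-insert the values π_1, π_2, … into P one at a time, bumping the leftmost entry strictly greater than the inserted value down to the next row. The recording tableau Q records, in position (i, j), the step at which that cell was added to P.
  Insert 1 (step 1): P = [1];  Q = [1]
  Insert 8 (step 2): P = [1, 8];  Q = [1, 2]
  Insert 5 (step 3): P = [1, 5] / [8];  Q = [1, 2] / [3]
  Insert 7 (step 4): P = [1, 5, 7] / [8];  Q = [1, 2, 4] / [3]
  Insert 2 (step 5): P = [1, 2, 7] / [5] / [8];  Q = [1, 2, 4] / [3] / [5]
  Insert 3 (step 6): P = [1, 2, 3] / [5, 7] / [8];  Q = [1, 2, 4] / [3, 6] / [5]
  Insert 6 (step 7): P = [1, 2, 3, 6] / [5, 7] / [8];  Q = [1, 2, 4, 7] / [3, 6] / [5]
  Insert 4 (step 8): P = [1, 2, 3, 4] / [5, 6] / [7] / [8];  Q = [1, 2, 4, 7] / [3, 6] / [5] / [8]
Final shape: (4, 2, 1, 1).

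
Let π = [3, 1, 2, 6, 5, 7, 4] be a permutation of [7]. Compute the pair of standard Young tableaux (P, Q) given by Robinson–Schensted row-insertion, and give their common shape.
P = [1, 2, 4, 7] / [3, 5] / [6];  Q = [1, 3, 4, 6] / [2, 5] / [7];  common shape = (4, 2, 1)

Row-insert the values π_1, π_2, … into P one at a time, bumping the leftmost entry strictly greater than the inserted value down to the next row. The recording tableau Q records, in position (i, j), the step at which that cell was added to P.
  Insert 3 (step 1): P = [3];  Q = [1]
  Insert 1 (step 2): P = [1] / [3];  Q = [1] / [2]
  Insert 2 (step 3): P = [1, 2] / [3];  Q = [1, 3] / [2]
  Insert 6 (step 4): P = [1, 2, 6] / [3];  Q = [1, 3, 4] / [2]
  Insert 5 (step 5): P = [1, 2, 5] / [3, 6];  Q = [1, 3, 4] / [2, 5]
  Insert 7 (step 6): P = [1, 2, 5, 7] / [3, 6];  Q = [1, 3, 4, 6] / [2, 5]
  Insert 4 (step 7): P = [1, 2, 4, 7] / [3, 5] / [6];  Q = [1, 3, 4, 6] / [2, 5] / [7]
Final shape: (4, 2, 1).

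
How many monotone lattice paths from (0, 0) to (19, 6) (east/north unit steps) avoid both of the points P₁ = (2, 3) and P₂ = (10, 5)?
Number of paths = 140170

Inclusion–exclusion. Total paths: C(25, 19) = 177100. Through P₁: C(5, 2)·C(20, 17) = 11400. Through P₂: C(15, 10)·C(10, 9) = 30030. Since P₁ is strictly southwest of P₂, a monotone path through both must visit P₁ then P₂; paths through both = C(5, 2)·C(10, 8)·C(10, 9) = 4500. Avoid both = 177100 − 11400 − 30030 + 4500 = 140170.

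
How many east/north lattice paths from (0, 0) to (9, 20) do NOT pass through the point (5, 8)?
Number of paths = 7672665

Total paths from (0, 0) to (9, 20): C(29, 9) = 10015005. Paths through (5, 8): (paths (0, 0) → (5, 8)) × (paths (5, 8) → (9, 20)) = C(13, 5) · C(16, 4) = 1287 · 1820 = 2342340. Avoidance count = 10015005 − 2342340 = 7672665.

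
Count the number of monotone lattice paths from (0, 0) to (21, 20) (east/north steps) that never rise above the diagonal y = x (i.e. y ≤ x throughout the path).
Number of paths = 24466267020

By the reflection principle (André's argument), the number of monotone paths to (21, 20) with n ≤ m that never go above y = x is C(41, 21) − C(41, 22) = 269128937220 − 244662670200 = 24466267020.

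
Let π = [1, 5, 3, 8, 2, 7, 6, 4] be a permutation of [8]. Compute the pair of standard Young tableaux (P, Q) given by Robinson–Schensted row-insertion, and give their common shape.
P = [1, 2, 4] / [3, 6] / [5, 7] / [8];  Q = [1, 2, 4] / [3, 6] / [5, 7] / [8];  common shape = (3, 2, 2, 1)

Row-insert the values π_1, π_2, … into P one at a time, bumping the leftmost entry strictly greater than the inserted value down to the next row. The recording tableau Q records, in position (i, j), the step at which that cell was added to P.
  Insert 1 (step 1): P = [1];  Q = [1]
  Insert 5 (step 2): P = [1, 5];  Q = [1, 2]
  Insert 3 (step 3): P = [1, 3] / [5];  Q = [1, 2] / [3]
  Insert 8 (step 4): P = [1, 3, 8] / [5];  Q = [1, 2, 4] / [3]
  Insert 2 (step 5): P = [1, 2, 8] / [3] / [5];  Q = [1, 2, 4] / [3] / [5]
  Insert 7 (step 6): P = [1, 2, 7] / [3, 8] / [5];  Q = [1, 2, 4] / [3, 6] / [5]
  Insert 6 (step 7): P = [1, 2, 6] / [3, 7] / [5, 8];  Q = [1, 2, 4] / [3, 6] / [5, 7]
  Insert 4 (step 8): P = [1, 2, 4] / [3, 6] / [5, 7] / [8];  Q = [1, 2, 4] / [3, 6] / [5, 7] / [8]
Final shape: (3, 2, 2, 1).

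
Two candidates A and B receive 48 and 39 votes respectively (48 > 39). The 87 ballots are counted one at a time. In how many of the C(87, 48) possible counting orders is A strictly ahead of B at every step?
Strict-lead orderings = 861092870892672675691350

Total orderings of the 87 votes with 48 for A: C(87, 48) = 8323897751962502531683050. By the Bertrand ballot formula (Cycle Lemma / reflection principle), the number of orderings in which A is strictly ahead of B throughout is (p − q)/(p + q) · C(p + q, p) = (48 − 39)/(48 + 39) · 8323897751962502531683050 = 861092870892672675691350.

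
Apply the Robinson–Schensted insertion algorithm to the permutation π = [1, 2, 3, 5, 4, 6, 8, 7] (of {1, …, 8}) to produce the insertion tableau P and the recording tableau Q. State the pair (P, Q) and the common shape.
P = [1, 2, 3, 4, 6, 7] / [5, 8];  Q = [1, 2, 3, 4, 6, 7] / [5, 8];  common shape = (6, 2)

Row-insert the values π_1, π_2, … into P one at a time, bumping the leftmost entry strictly greater than the inserted value down to the next row. The recording tableau Q records, in position (i, j), the step at which that cell was added to P.
  Insert 1 (step 1): P = [1];  Q = [1]
  Insert 2 (step 2): P = [1, 2];  Q = [1, 2]
  Insert 3 (step 3): P = [1, 2, 3];  Q = [1, 2, 3]
  Insert 5 (step 4): P = [1, 2, 3, 5];  Q = [1, 2, 3, 4]
  Insert 4 (step 5): P = [1, 2, 3, 4] / [5];  Q = [1, 2, 3, 4] / [5]
  Insert 6 (step 6): P = [1, 2, 3, 4, 6] / [5];  Q = [1, 2, 3, 4, 6] / [5]
  Insert 8 (step 7): P = [1, 2, 3, 4, 6, 8] / [5];  Q = [1, 2, 3, 4, 6, 7] / [5]
  Insert 7 (step 8): P = [1, 2, 3, 4, 6, 7] / [5, 8];  Q = [1, 2, 3, 4, 6, 7] / [5, 8]
Final shape: (6, 2).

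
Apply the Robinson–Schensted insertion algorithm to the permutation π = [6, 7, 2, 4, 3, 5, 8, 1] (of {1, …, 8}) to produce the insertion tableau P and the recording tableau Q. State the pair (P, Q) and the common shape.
P = [1, 3, 5, 8] / [2, 7] / [4] / [6];  Q = [1, 2, 6, 7] / [3, 4] / [5] / [8];  common shape = (4, 2, 1, 1)

Row-insert the values π_1, π_2, … into P one at a time, bumping the leftmost entry strictly greater than the inserted value down to the next row. The recording tableau Q records, in position (i, j), the step at which that cell was added to P.
  Insert 6 (step 1): P = [6];  Q = [1]
  Insert 7 (step 2): P = [6, 7];  Q = [1, 2]
  Insert 2 (step 3): P = [2, 7] / [6];  Q = [1, 2] / [3]
  Insert 4 (step 4): P = [2, 4] / [6, 7];  Q = [1, 2] / [3, 4]
  Insert 3 (step 5): P = [2, 3] / [4, 7] / [6];  Q = [1, 2] / [3, 4] / [5]
  Insert 5 (step 6): P = [2, 3, 5] / [4, 7] / [6];  Q = [1, 2, 6] / [3, 4] / [5]
  Insert 8 (step 7): P = [2, 3, 5, 8] / [4, 7] / [6];  Q = [1, 2, 6, 7] / [3, 4] / [5]
  Insert 1 (step 8): P = [1, 3, 5, 8] / [2, 7] / [4] / [6];  Q = [1, 2, 6, 7] / [3, 4] / [5] / [8]
Final shape: (4, 2, 1, 1).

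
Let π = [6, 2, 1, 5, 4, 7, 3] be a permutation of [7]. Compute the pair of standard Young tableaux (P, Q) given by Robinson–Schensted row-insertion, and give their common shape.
P = [1, 3, 7] / [2, 4] / [5] / [6];  Q = [1, 4, 6] / [2, 5] / [3] / [7];  common shape = (3, 2, 1, 1)

Row-insert the values π_1, π_2, … into P one at a time, bumping the leftmost entry strictly greater than the inserted value down to the next row. The recording tableau Q records, in position (i, j), the step at which that cell was added to P.
  Insert 6 (step 1): P = [6];  Q = [1]
  Insert 2 (step 2): P = [2] / [6];  Q = [1] / [2]
  Insert 1 (step 3): P = [1] / [2] / [6];  Q = [1] / [2] / [3]
  Insert 5 (step 4): P = [1, 5] / [2] / [6];  Q = [1, 4] / [2] / [3]
  Insert 4 (step 5): P = [1, 4] / [2, 5] / [6];  Q = [1, 4] / [2, 5] / [3]
  Insert 7 (step 6): P = [1, 4, 7] / [2, 5] / [6];  Q = [1, 4, 6] / [2, 5] / [3]
  Insert 3 (step 7): P = [1, 3, 7] / [2, 4] / [5] / [6];  Q = [1, 4, 6] / [2, 5] / [3] / [7]
Final shape: (3, 2, 1, 1).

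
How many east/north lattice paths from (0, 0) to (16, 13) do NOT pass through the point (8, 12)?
Number of paths = 66730185

Total paths from (0, 0) to (16, 13): C(29, 16) = 67863915. Paths through (8, 12): (paths (0, 0) → (8, 12)) × (paths (8, 12) → (16, 13)) = C(20, 8) · C(9, 8) = 125970 · 9 = 1133730. Avoidance count = 67863915 − 1133730 = 66730185.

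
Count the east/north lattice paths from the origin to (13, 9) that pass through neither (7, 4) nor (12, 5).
Number of paths = 323920

Inclusion–exclusion. Total paths: C(22, 13) = 497420. Through P₁: C(11, 7)·C(11, 6) = 152460. Through P₂: C(17, 12)·C(5, 1) = 30940. Since P₁ is strictly southwest of P₂, a monotone path through both must visit P₁ then P₂; paths through both = C(11, 7)·C(6, 5)·C(5, 1) = 9900. Avoid both = 497420 − 152460 − 30940 + 9900 = 323920.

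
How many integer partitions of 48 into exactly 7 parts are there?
p(48, 7 parts) = 7190

Partitions of n into exactly k parts are in bijection with partitions of n − k into at most k parts (subtract 1 from each part). So p(48, exactly 7) = p(41, parts ≤ 7). Computing via the recurrence p(m, j) = p(m, j−1) + p(m−j, j) gives 7190.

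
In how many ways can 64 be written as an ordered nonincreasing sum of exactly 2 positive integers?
p(64, 2 parts) = 32

Partitions of n into exactly k parts are in bijection with partitions of n − k into at most k parts (subtract 1 from each part). So p(64, exactly 2) = p(62, parts ≤ 2). Computing via the recurrence p(m, j) = p(m, j−1) + p(m−j, j) gives 32.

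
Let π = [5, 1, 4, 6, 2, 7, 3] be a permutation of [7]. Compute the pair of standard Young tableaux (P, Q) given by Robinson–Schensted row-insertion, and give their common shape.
P = [1, 2, 3, 7] / [4, 6] / [5];  Q = [1, 3, 4, 6] / [2, 7] / [5];  common shape = (4, 2, 1)

Row-insert the values π_1, π_2, … into P one at a time, bumping the leftmost entry strictly greater than the inserted value down to the next row. The recording tableau Q records, in position (i, j), the step at which that cell was added to P.
  Insert 5 (step 1): P = [5];  Q = [1]
  Insert 1 (step 2): P = [1] / [5];  Q = [1] / [2]
  Insert 4 (step 3): P = [1, 4] / [5];  Q = [1, 3] / [2]
  Insert 6 (step 4): P = [1, 4, 6] / [5];  Q = [1, 3, 4] / [2]
  Insert 2 (step 5): P = [1, 2, 6] / [4] / [5];  Q = [1, 3, 4] / [2] / [5]
  Insert 7 (step 6): P = [1, 2, 6, 7] / [4] / [5];  Q = [1, 3, 4, 6] / [2] / [5]
  Insert 3 (step 7): P = [1, 2, 3, 7] / [4, 6] / [5];  Q = [1, 3, 4, 6] / [2, 7] / [5]
Final shape: (4, 2, 1).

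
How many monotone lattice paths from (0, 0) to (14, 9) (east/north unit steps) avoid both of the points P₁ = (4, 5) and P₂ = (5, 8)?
Number of paths = 683234

Inclusion–exclusion. Total paths: C(23, 14) = 817190. Through P₁: C(9, 4)·C(14, 10) = 126126. Through P₂: C(13, 5)·C(10, 9) = 12870. Since P₁ is strictly southwest of P₂, a monotone path through both must visit P₁ then P₂; paths through both = C(9, 4)·C(4, 1)·C(10, 9) = 5040. Avoid both = 817190 − 126126 − 12870 + 5040 = 683234.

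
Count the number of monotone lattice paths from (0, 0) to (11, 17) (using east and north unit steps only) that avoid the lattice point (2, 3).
Number of paths = 13302280

Total paths from (0, 0) to (11, 17): C(28, 11) = 21474180. Paths through (2, 3): (paths (0, 0) → (2, 3)) × (paths (2, 3) → (11, 17)) = C(5, 2) · C(23, 9) = 10 · 817190 = 8171900. Avoidance count = 21474180 − 8171900 = 13302280.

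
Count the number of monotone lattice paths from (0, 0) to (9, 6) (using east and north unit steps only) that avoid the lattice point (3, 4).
Number of paths = 4025

Total paths from (0, 0) to (9, 6): C(15, 9) = 5005. Paths through (3, 4): (paths (0, 0) → (3, 4)) × (paths (3, 4) → (9, 6)) = C(7, 3) · C(8, 6) = 35 · 28 = 980. Avoidance count = 5005 − 980 = 4025.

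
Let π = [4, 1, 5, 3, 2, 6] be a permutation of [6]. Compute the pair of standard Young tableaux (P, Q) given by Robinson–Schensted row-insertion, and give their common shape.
P = [1, 2, 6] / [3, 5] / [4];  Q = [1, 3, 6] / [2, 4] / [5];  common shape = (3, 2, 1)

Row-insert the values π_1, π_2, … into P one at a time, bumping the leftmost entry strictly greater than the inserted value down to the next row. The recording tableau Q records, in position (i, j), the step at which that cell was added to P.
  Insert 4 (step 1): P = [4];  Q = [1]
  Insert 1 (step 2): P = [1] / [4];  Q = [1] / [2]
  Insert 5 (step 3): P = [1, 5] / [4];  Q = [1, 3] / [2]
  Insert 3 (step 4): P = [1, 3] / [4, 5];  Q = [1, 3] / [2, 4]
  Insert 2 (step 5): P = [1, 2] / [3, 5] / [4];  Q = [1, 3] / [2, 4] / [5]
  Insert 6 (step 6): P = [1, 2, 6] / [3, 5] / [4];  Q = [1, 3, 6] / [2, 4] / [5]
Final shape: (3, 2, 1).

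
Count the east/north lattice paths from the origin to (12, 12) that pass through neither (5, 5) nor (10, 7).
Number of paths = 1542016

Inclusion–exclusion. Total paths: C(24, 12) = 2704156. Through P₁: C(10, 5)·C(14, 7) = 864864. Through P₂: C(17, 10)·C(7, 2) = 408408. Since P₁ is strictly southwest of P₂, a monotone path through both must visit P₁ then P₂; paths through both = C(10, 5)·C(7, 5)·C(7, 2) = 111132. Avoid both = 2704156 − 864864 − 408408 + 111132 = 1542016.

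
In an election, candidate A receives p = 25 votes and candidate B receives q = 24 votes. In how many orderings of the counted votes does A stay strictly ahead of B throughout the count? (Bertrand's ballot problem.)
Strict-lead orderings = 1289904147324

Total orderings of the 49 votes with 25 for A: C(49, 25) = 63205303218876. By the Bertrand ballot formula (Cycle Lemma / reflection principle), the number of orderings in which A is strictly ahead of B throughout is (p − q)/(p + q) · C(p + q, p) = (25 − 24)/(25 + 24) · 63205303218876 = 1289904147324.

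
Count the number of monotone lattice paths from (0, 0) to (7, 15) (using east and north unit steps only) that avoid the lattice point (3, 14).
Number of paths = 167144

Total paths from (0, 0) to (7, 15): C(22, 7) = 170544. Paths through (3, 14): (paths (0, 0) → (3, 14)) × (paths (3, 14) → (7, 15)) = C(17, 3) · C(5, 4) = 680 · 5 = 3400. Avoidance count = 170544 − 3400 = 167144.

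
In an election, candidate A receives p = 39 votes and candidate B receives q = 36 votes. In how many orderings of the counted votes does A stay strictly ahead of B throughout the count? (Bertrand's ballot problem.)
Strict-lead orderings = 130783058462384959036

Total orderings of the 75 votes with 39 for A: C(75, 39) = 3269576461559623975900. By the Bertrand ballot formula (Cycle Lemma / reflection principle), the number of orderings in which A is strictly ahead of B throughout is (p − q)/(p + q) · C(p + q, p) = (39 − 36)/(39 + 36) · 3269576461559623975900 = 130783058462384959036.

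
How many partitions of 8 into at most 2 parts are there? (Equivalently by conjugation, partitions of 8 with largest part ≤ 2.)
p(8, parts ≤ 2) = 5

Partitions of 8 with all parts ≤ 2: 2+2+2+2, 2+2+2+1+1, 2+2+1+1+1+1, 2+1+1+1+1+1+1, 1+1+1+1+1+1+1+1. Count = 5.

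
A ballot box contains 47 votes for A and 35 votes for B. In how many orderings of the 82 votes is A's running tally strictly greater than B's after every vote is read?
Strict-lead orderings = 26031175990622065448640

Total orderings of the 82 votes with 47 for A: C(82, 47) = 177879702602584113899040. By the Bertrand ballot formula (Cycle Lemma / reflection principle), the number of orderings in which A is strictly ahead of B throughout is (p − q)/(p + q) · C(p + q, p) = (47 − 35)/(47 + 35) · 177879702602584113899040 = 26031175990622065448640.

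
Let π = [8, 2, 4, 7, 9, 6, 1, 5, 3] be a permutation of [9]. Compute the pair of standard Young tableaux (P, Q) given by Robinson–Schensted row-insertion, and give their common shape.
P = [1, 3, 5, 9] / [2, 4] / [6] / [7] / [8];  Q = [1, 3, 4, 5] / [2, 8] / [6] / [7] / [9];  common shape = (4, 2, 1, 1, 1)

Row-insert the values π_1, π_2, … into P one at a time, bumping the leftmost entry strictly greater than the inserted value down to the next row. The recording tableau Q records, in position (i, j), the step at which that cell was added to P.
  Insert 8 (step 1): P = [8];  Q = [1]
  Insert 2 (step 2): P = [2] / [8];  Q = [1] / [2]
  Insert 4 (step 3): P = [2, 4] / [8];  Q = [1, 3] / [2]
  Insert 7 (step 4): P = [2, 4, 7] / [8];  Q = [1, 3, 4] / [2]
  Insert 9 (step 5): P = [2, 4, 7, 9] / [8];  Q = [1, 3, 4, 5] / [2]
  Insert 6 (step 6): P = [2, 4, 6, 9] / [7] / [8];  Q = [1, 3, 4, 5] / [2] / [6]
  Insert 1 (step 7): P = [1, 4, 6, 9] / [2] / [7] / [8];  Q = [1, 3, 4, 5] / [2] / [6] / [7]
  Insert 5 (step 8): P = [1, 4, 5, 9] / [2, 6] / [7] / [8];  Q = [1, 3, 4, 5] / [2, 8] / [6] / [7]
  Insert 3 (step 9): P = [1, 3, 5, 9] / [2, 4] / [6] / [7] / [8];  Q = [1, 3, 4, 5] / [2, 8] / [6] / [7] / [9]
Final shape: (4, 2, 1, 1, 1).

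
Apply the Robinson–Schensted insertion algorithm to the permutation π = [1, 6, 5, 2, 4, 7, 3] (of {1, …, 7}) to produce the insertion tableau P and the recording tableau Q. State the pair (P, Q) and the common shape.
P = [1, 2, 3, 7] / [4] / [5] / [6];  Q = [1, 2, 5, 6] / [3] / [4] / [7];  common shape = (4, 1, 1, 1)

Row-insert the values π_1, π_2, … into P one at a time, bumping the leftmost entry strictly greater than the inserted value down to the next row. The recording tableau Q records, in position (i, j), the step at which that cell was added to P.
  Insert 1 (step 1): P = [1];  Q = [1]
  Insert 6 (step 2): P = [1, 6];  Q = [1, 2]
  Insert 5 (step 3): P = [1, 5] / [6];  Q = [1, 2] / [3]
  Insert 2 (step 4): P = [1, 2] / [5] / [6];  Q = [1, 2] / [3] / [4]
  Insert 4 (step 5): P = [1, 2, 4] / [5] / [6];  Q = [1, 2, 5] / [3] / [4]
  Insert 7 (step 6): P = [1, 2, 4, 7] / [5] / [6];  Q = [1, 2, 5, 6] / [3] / [4]
  Insert 3 (step 7): P = [1, 2, 3, 7] / [4] / [5] / [6];  Q = [1, 2, 5, 6] / [3] / [4] / [7]
Final shape: (4, 1, 1, 1).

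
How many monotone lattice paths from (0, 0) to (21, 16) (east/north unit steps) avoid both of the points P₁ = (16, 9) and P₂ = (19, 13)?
Number of paths = 8499043720

Inclusion–exclusion. Total paths: C(37, 21) = 12875774670. Through P₁: C(25, 16)·C(12, 5) = 1618036200. Through P₂: C(32, 19)·C(5, 2) = 3473736000. Since P₁ is strictly southwest of P₂, a monotone path through both must visit P₁ then P₂; paths through both = C(25, 16)·C(7, 3)·C(5, 2) = 715041250. Avoid both = 12875774670 − 1618036200 − 3473736000 + 715041250 = 8499043720.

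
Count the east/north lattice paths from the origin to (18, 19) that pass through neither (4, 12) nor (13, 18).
Number of paths = 16278138450

Inclusion–exclusion. Total paths: C(37, 18) = 17672631900. Through P₁: C(16, 4)·C(21, 14) = 211629600. Through P₂: C(31, 13)·C(6, 5) = 1237518450. Since P₁ is strictly southwest of P₂, a monotone path through both must visit P₁ then P₂; paths through both = C(16, 4)·C(15, 9)·C(6, 5) = 54654600. Avoid both = 17672631900 − 211629600 − 1237518450 + 54654600 = 16278138450.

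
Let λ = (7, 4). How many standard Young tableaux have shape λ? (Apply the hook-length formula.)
# SYT of shape (7, 4) = 165

Hook-length formula: f^λ = n! / Π hook(c), product over all cells c of the Young diagram. For λ = (7, 4), n = 11 boxes. Hook lengths by row (left-to-right, top-to-bottom): [8, 7, 6, 5, 3, 2, 1]; [4, 3, 2, 1]. Product of hooks = 241920. So f^λ = 11! / 241920 = 39916800 / 241920 = 165.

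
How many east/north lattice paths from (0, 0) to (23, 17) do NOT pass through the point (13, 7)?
Number of paths = 74410093680

Total paths from (0, 0) to (23, 17): C(40, 23) = 88732378800. Paths through (13, 7): (paths (0, 0) → (13, 7)) × (paths (13, 7) → (23, 17)) = C(20, 13) · C(20, 10) = 77520 · 184756 = 14322285120. Avoidance count = 88732378800 − 14322285120 = 74410093680.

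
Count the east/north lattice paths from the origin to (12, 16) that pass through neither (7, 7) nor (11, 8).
Number of paths = 23025093

Inclusion–exclusion. Total paths: C(28, 12) = 30421755. Through P₁: C(14, 7)·C(14, 5) = 6870864. Through P₂: C(19, 11)·C(9, 1) = 680238. Since P₁ is strictly southwest of P₂, a monotone path through both must visit P₁ then P₂; paths through both = C(14, 7)·C(5, 4)·C(9, 1) = 154440. Avoid both = 30421755 − 6870864 − 680238 + 154440 = 23025093.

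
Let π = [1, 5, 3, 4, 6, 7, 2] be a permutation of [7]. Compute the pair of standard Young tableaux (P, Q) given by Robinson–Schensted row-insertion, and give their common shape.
P = [1, 2, 4, 6, 7] / [3] / [5];  Q = [1, 2, 4, 5, 6] / [3] / [7];  common shape = (5, 1, 1)

Row-insert the values π_1, π_2, … into P one at a time, bumping the leftmost entry strictly greater than the inserted value down to the next row. The recording tableau Q records, in position (i, j), the step at which that cell was added to P.
  Insert 1 (step 1): P = [1];  Q = [1]
  Insert 5 (step 2): P = [1, 5];  Q = [1, 2]
  Insert 3 (step 3): P = [1, 3] / [5];  Q = [1, 2] / [3]
  Insert 4 (step 4): P = [1, 3, 4] / [5];  Q = [1, 2, 4] / [3]
  Insert 6 (step 5): P = [1, 3, 4, 6] / [5];  Q = [1, 2, 4, 5] / [3]
  Insert 7 (step 6): P = [1, 3, 4, 6, 7] / [5];  Q = [1, 2, 4, 5, 6] / [3]
  Insert 2 (step 7): P = [1, 2, 4, 6, 7] / [3] / [5];  Q = [1, 2, 4, 5, 6] / [3] / [7]
Final shape: (5, 1, 1).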